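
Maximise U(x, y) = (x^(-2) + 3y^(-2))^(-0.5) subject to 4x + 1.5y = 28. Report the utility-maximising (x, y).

For CES with ρ = -2, MRS = (1/3)·(y/x)^3.
Tangency: set MRS = p_x/p_y = 4/1.5 = 8/3.
So (y/x)^3 = 8; taking the cube root, y/x = 2, i.e. y = 2·x.
Substitute into the budget 4·x + 1.5·y = 28: 7·x = 28, so x* = 4 and y* = 2·4 = 8.

x* = 4, y* = 8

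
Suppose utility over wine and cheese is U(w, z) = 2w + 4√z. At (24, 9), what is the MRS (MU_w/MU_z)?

MRS = 3

MU_w = 2, MU_z = 4/(2√z).
MRS = 2 ÷ (4/(2√z)).
At (24, 9): MRS = 3.
The indifference curve has slope −3 at this bundle.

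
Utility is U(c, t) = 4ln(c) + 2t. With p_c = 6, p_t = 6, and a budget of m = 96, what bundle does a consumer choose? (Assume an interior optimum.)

MU_c = 4/c, MU_t = 2.
MRS = 4/c ÷ 2.
Tangency: set MRS = p_c/p_t = 6/6 = 1.
MRS depends only on c: 2/c = 1 ⇒ c* = 2/1 = 2.
From the budget, 6·t = 96 − 6·2 = 84, so t* = 14.

c* = 2, t* = 14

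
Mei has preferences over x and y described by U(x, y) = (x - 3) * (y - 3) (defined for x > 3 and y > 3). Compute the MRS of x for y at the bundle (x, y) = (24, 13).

MRS = 10/21

MU_x = (y−3), MU_y = (x−3).
MRS = (y−3)/(x−3).
At (24, 13): MRS = 10/21.
So at (24, 13) the consumer would give up 10/21 units of y for one more unit of x.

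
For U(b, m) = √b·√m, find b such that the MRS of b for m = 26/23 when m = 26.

b = 23

MU_b = 0.5·b^(-0.5)·√m and MU_m = 0.5·√b·m^(-0.5).
MRS = MU_b/MU_m = m/b.
Substitute m = 26: MRS = 26/b. Setting 26/b = 26/23 gives b = 26/(26/23) = 23.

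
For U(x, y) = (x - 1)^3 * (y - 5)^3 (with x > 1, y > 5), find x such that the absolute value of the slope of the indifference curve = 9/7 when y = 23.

MU_x = 3·(x−1)^2·(y−5)^3, MU_y = 3·(x−1)^3·(y−5)^2.
MRS = (y−5)/(x−1).
Substitute y = 23: MRS = 18/(x − 1). Setting this equal to 9/7 gives x − 1 = 18/(9/7) = 14, so x = 15.

x = 15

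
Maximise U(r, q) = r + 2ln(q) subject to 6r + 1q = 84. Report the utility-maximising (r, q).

MU_r = 1, MU_q = 2/q.
MRS = 1 ÷ (2/q).
Tangency: set MRS = p_r/p_q = 6/1 = 6.
MRS depends only on q: 0.5·q = 6 ⇒ q* = 6/0.5 = 12.
From the budget, 6·r = 84 − 1·12 = 72, so r* = 12.

r* = 12, q* = 12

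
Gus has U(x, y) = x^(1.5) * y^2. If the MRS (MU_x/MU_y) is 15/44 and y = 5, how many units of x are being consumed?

MU_x = 1.5·√x·y^2 and MU_y = 2·x^(1.5)·y.
MRS = MU_x/MU_y = (0.75)·y/x.
Substitute y = 5: MRS = 3.75/x. Setting 3.75/x = 15/44 gives x = 3.75/(15/44) = 11.

x = 11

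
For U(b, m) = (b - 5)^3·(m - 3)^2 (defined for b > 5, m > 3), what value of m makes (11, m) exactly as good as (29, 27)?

U(29, 27) = 7962624.
Set U(11, m) = 7962624 and solve.
With b = 11: (11 − 5)^3 = 216, so (m − 3)^2 = 7962624/216 = 36864.
Taking the square root (with m > 3): m − 3 = 192, so m = 195.
Check: U(11, 195) = 7962624.

m = 195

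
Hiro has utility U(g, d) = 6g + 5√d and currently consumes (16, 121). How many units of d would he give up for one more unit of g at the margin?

MRS = 26.4

MU_g = 6, MU_d = 5/(2√d).
MRS = 6 ÷ (5/(2√d)).
At (16, 121): MRS = 26.4.
That is, one extra unit of g is worth 26.4 units of d at the margin.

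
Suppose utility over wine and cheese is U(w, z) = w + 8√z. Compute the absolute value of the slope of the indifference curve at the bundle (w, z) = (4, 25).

MRS = 1.25

MU_w = 1, MU_z = 8/(2√z).
MRS = 1 ÷ (8/(2√z)).
At (4, 25): MRS = 1.25.
The indifference curve has slope −1.25 at this bundle.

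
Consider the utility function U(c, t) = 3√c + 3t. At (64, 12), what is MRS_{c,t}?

MRS = 1/16

MU_c = 3/(2√c), MU_t = 3.
MRS = 3/(2√c) ÷ 3.
At (64, 12): MRS = 1/16.
So at (64, 12) the consumer would give up 1/16 units of t for one more unit of c.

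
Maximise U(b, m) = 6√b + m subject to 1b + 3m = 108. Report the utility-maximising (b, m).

MU_b = 6/(2√b), MU_m = 1.
MRS = 6/(2√b) ÷ 1.
Tangency: set MRS = p_b/p_m = 1/3.
MRS depends only on b: 3/√b = 1/3 ⇒ √b = 3/(1/3) = 9 ⇒ b* = 81.
From the budget, 3·m = 108 − 1·81 = 27, so m* = 9.

b* = 81, m* = 9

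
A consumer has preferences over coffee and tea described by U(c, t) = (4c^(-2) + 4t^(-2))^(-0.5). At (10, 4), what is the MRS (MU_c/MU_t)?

MRS = 8/125

For CES with ρ = -2, MRS = (t/c)^3.
At (10, 4): MRS = 8/125.
That is, one extra unit of c is worth 8/125 units of t at the margin.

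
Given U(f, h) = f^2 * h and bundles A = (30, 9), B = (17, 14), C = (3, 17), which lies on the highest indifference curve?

Bundle A

Evaluate utility at each bundle:
U(A) = 8100.
U(B) = 4046.
U(C) = 153.
Highest utility is A, so A ≻ B ≻ C.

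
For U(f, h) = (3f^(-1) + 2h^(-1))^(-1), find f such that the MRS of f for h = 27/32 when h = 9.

f = 12

For CES with ρ = -1, MRS = (3/2)·(h/f)^2.
Setting (3/2)·(9/f)^2 = 27/32 gives (9/f)^2 = 9/16, so 9/f = 0.75 and f = 12.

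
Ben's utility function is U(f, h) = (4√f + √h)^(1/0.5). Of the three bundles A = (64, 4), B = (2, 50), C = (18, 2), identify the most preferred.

Evaluate utility at each bundle:
U(A) = 1156.000.
U(B) = 162.000.
U(C) = 338.000.
Highest utility is A, so A ≻ C ≻ B.

Bundle A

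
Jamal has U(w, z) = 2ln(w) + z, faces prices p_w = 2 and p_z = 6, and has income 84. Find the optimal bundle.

MU_w = 2/w, MU_z = 1.
MRS = 2/w ÷ 1.
Tangency: set MRS = p_w/p_z = 2/6 = 1/3.
MRS depends only on w: 2/w = 1/3 ⇒ w* = 2/(1/3) = 6.
From the budget, 6·z = 84 − 2·6 = 72, so z* = 12.

w* = 6, z* = 12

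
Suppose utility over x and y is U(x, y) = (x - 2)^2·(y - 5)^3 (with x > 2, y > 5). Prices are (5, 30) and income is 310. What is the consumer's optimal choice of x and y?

x* = 14, y* = 8

MU_x = 2·(x−2)·(y−5)^3, MU_y = 3·(x−2)^2·(y−5)^2.
MRS = (2/3)·(y−5)/(x−2).
Tangency: set MRS = p_x/p_y = 5/30 = 1/6.
So (2/3)·(y − 5)/(x − 2) = 1/6, i.e. (y − 5) = 0.25·(x − 2).
Rewrite the budget in excess-of-subsistence terms: 5·(x − 2) + 30·(y − 5) = 310 − 5·2 − 30·5 = 150.
Substituting, 12.5·(x − 2) = 150, so x − 2 = 12 and x* = 14.
Then y − 5 = 0.25·12 = 3, so y* = 8.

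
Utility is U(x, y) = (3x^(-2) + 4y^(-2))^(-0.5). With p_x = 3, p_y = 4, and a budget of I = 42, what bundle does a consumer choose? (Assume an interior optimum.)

x* = 6, y* = 6

For CES with ρ = -2, MRS = (3/4)·(y/x)^3.
Tangency: set MRS = p_x/p_y = 3/4 = 0.75.
So (y/x)^3 = 1; taking the cube root, y/x = 1, i.e. y = x.
Substitute into the budget 3·x + 4·y = 42: 7·x = 42, so x* = 6 and y* = 6.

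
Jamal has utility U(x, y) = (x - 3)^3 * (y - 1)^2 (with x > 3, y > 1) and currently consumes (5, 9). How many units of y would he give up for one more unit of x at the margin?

MU_x = 3·(x−3)^2·(y−1)^2, MU_y = 2·(x−3)^3·(y−1).
MRS = (3/2)·(y−1)/(x−3).
At (5, 9): MRS = 6.
So at (5, 9) the consumer would give up 6 units of y for one more unit of x.

MRS = 6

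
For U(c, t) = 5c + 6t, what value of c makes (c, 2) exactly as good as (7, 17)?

U(7, 17) = 137.
Set U(c, 2) = 137 and solve.
5c + 6·2 = 137 ⇒ 5c = 125 ⇒ c = 25.
Check: U(25, 2) = 137.

c = 25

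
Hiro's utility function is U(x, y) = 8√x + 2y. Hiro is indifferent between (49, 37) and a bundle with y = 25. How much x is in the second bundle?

x = 100

U(49, 37) = 130.
Set U(x, 25) = 130 and solve.
With y = 25: 8√x = 130 − 2·25 = 80, so √x = 10 and x = 100.
Check: U(100, 25) = 130.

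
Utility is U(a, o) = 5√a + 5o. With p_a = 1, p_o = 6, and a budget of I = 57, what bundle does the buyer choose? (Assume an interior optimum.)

MU_a = 5/(2√a), MU_o = 5.
MRS = 5/(2√a) ÷ 5.
Tangency: set MRS = p_a/p_o = 1/6.
MRS depends only on a: 0.5/√a = 1/6 ⇒ √a = 0.5/(1/6) = 3 ⇒ a* = 9.
From the budget, 6·o = 57 − 1·9 = 48, so o* = 8.

a* = 9, o* = 8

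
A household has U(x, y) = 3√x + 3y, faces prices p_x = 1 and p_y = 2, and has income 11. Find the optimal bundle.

MU_x = 3/(2√x), MU_y = 3.
MRS = 3/(2√x) ÷ 3.
Tangency: set MRS = p_x/p_y = 1/2 = 0.5.
MRS depends only on x: 0.5/√x = 0.5 ⇒ √x = 0.5/0.5 = 1 ⇒ x* = 1.
From the budget, 2·y = 11 − 1·1 = 10, so y* = 5.

x* = 1, y* = 5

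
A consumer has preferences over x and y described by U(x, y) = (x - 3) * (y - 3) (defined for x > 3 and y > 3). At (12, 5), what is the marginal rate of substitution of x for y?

MRS = 2/9

MU_x = (y−3), MU_y = (x−3).
MRS = (y−3)/(x−3).
At (12, 5): MRS = 2/9.
The indifference curve has slope −2/9 at this bundle.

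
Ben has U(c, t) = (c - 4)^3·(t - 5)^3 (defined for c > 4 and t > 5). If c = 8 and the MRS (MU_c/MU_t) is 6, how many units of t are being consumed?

t = 29

MU_c = 3·(c−4)^2·(t−5)^3, MU_t = 3·(c−4)^3·(t−5)^2.
MRS = (t−5)/(c−4).
Substitute c = 8: MRS = (t − 5)/4. Setting this equal to 6 gives t − 5 = 6·4 = 24, so t = 29.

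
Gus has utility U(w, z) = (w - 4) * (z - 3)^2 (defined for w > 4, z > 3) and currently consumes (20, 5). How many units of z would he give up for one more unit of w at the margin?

MU_w = (z−3)^2, MU_z = 2·(w−4)·(z−3).
MRS = (1/2)·(z−3)/(w−4).
At (20, 5): MRS = 1/16.
So at (20, 5) the consumer would give up 1/16 units of z for one more unit of w.

MRS = 1/16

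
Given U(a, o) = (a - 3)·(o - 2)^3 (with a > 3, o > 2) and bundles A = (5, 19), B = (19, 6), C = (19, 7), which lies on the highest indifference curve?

Evaluate utility at each bundle:
U(A) = 9826.
U(B) = 1024.
U(C) = 2000.
Highest utility is A, so A ≻ C ≻ B.

Bundle A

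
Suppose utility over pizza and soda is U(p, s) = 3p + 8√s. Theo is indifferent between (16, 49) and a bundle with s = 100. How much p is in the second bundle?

p = 8

U(16, 49) = 104.
Set U(p, 100) = 104 and solve.
With s = 100: √100 = 10, so 3p = 104 − 8·10 = 24 and p = 8.
Check: U(8, 100) = 104.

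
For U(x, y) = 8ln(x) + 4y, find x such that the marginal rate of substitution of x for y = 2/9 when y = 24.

MU_x = 8/x, MU_y = 4.
MRS = 8/x ÷ 4.
MRS depends only on x: 2/x = 2/9 ⇒ x = 2/(2/9) = 9.

x = 9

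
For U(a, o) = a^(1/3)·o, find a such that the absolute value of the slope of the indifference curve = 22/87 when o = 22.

a = 29

MU_a = 1/3·a^(-2/3)·o and MU_o = a^(1/3).
MRS = MU_a/MU_o = (1/3)·o/a.
Substitute o = 22: MRS = (22/3)/a. Setting (22/3)/a = 22/87 gives a = (22/3)/(22/87) = 29.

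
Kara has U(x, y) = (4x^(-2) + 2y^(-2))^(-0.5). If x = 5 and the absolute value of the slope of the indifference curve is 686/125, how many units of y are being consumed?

y = 7

For CES with ρ = -2, MRS = (4/2)·(y/x)^3.
Setting (4/2)·(y/5)^3 = 686/125 gives (y/5)^3 = 343/125, so y/5 = 1.4 and y = 7.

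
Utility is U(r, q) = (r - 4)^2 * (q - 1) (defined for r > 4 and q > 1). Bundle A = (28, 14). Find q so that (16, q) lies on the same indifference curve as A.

U(28, 14) = 7488.
Set U(16, q) = 7488 and solve.
With r = 16: (16 − 4)^2 = 144, so (q − 1) = 7488/144 = 52.
So q = 1 + 52 = 53.
Check: U(16, 53) = 7488.

q = 53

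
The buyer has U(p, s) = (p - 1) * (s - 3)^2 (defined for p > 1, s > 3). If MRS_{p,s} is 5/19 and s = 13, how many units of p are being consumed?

MU_p = (s−3)^2, MU_s = 2·(p−1)·(s−3).
MRS = (1/2)·(s−3)/(p−1).
Substitute s = 13: MRS = 5/(p − 1). Setting this equal to 5/19 gives p − 1 = 5/(5/19) = 19, so p = 20.

p = 20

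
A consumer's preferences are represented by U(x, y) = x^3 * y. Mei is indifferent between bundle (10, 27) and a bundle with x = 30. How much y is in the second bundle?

U(10, 27) = 27000.
Set U(30, y) = 27000 and solve.
With x = 30: 30^3 = 27000, so y = 27000/27000 = 1.
Check: U(30, 1) = 27000.

y = 1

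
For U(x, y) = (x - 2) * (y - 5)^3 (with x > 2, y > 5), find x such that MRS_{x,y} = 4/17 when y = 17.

x = 19

MU_x = (y−5)^3, MU_y = 3·(x−2)·(y−5)^2.
MRS = (1/3)·(y−5)/(x−2).
Substitute y = 17: MRS = 4/(x − 2). Setting this equal to 4/17 gives x − 2 = 4/(4/17) = 17, so x = 19.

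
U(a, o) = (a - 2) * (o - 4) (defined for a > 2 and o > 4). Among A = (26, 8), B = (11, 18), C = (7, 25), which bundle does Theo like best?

Evaluate utility at each bundle:
U(A) = 96.
U(B) = 126.
U(C) = 105.
Highest utility is B, so B ≻ C ≻ A.

Bundle B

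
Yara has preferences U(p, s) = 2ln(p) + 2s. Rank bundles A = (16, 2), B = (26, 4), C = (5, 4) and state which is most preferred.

Evaluate utility at each bundle:
U(A) = 9.545.
U(B) = 14.516.
U(C) = 11.219.
Highest utility is B, so B ≻ C ≻ A.

Bundle B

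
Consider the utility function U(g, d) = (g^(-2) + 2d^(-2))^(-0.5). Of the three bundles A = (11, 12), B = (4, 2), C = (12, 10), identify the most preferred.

Evaluate utility at each bundle:
U(A) = 6.719.
U(B) = 1.333.
U(C) = 6.092.
Highest utility is A, so A ≻ C ≻ B.

Bundle A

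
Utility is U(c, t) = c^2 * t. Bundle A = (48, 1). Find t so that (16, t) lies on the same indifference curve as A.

U(48, 1) = 2304.
Set U(16, t) = 2304 and solve.
With c = 16: 16^2 = 256, so t = 2304/256 = 9.
Check: U(16, 9) = 2304.

t = 9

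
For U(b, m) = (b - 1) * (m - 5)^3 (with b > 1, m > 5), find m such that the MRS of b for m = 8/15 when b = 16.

m = 29

MU_b = (m−5)^3, MU_m = 3·(b−1)·(m−5)^2.
MRS = (1/3)·(m−5)/(b−1).
Substitute b = 16: MRS = (m − 5)/45. Setting this equal to 8/15 gives m − 5 = (8/15)·45 = 24, so m = 29.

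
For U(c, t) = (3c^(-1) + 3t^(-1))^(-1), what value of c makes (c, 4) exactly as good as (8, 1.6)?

c = 2

U depends on (c, t) only through S = 3c^(-1) + 3t^(-1), so equal utility means equal S. At (8, 1.6): S = 2.25.
With t = 4: 3·4^(-1) = 0.75, so 3c^(-1) = 2.25 − 0.75 = 1.5, i.e. c^(-1) = 0.5.
Hence c = 1/0.5 = 2.
Check: U(2, 4) = 0.4444.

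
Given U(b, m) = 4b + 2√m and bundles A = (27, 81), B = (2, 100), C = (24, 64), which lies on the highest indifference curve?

Evaluate utility at each bundle:
U(A) = 126.000.
U(B) = 28.000.
U(C) = 112.000.
Highest utility is A, so A ≻ C ≻ B.

Bundle A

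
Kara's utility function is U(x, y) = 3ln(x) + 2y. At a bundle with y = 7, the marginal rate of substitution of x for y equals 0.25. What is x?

MU_x = 3/x, MU_y = 2.
MRS = 3/x ÷ 2.
MRS depends only on x: 1.5/x = 0.25 ⇒ x = 1.5/0.25 = 6.

x = 6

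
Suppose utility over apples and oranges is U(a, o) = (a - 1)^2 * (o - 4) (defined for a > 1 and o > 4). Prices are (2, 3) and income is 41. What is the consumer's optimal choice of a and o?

MU_a = 2·(a−1)·(o−4), MU_o = (a−1)^2.
MRS = (2/1)·(o−4)/(a−1).
Tangency: set MRS = p_a/p_o = 2/3.
So (2/1)·(o − 4)/(a − 1) = 2/3, i.e. (o − 4) = (1/3)·(a − 1).
Rewrite the budget in excess-of-subsistence terms: 2·(a − 1) + 3·(o − 4) = 41 − 2·1 − 3·4 = 27.
Substituting, 3·(a − 1) = 27, so a − 1 = 9 and a* = 10.
Then o − 4 = (1/3)·9 = 3, so o* = 7.

a* = 10, o* = 7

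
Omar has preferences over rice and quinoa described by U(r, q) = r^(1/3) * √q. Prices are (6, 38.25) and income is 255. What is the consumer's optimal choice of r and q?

r* = 17, q* = 4

MU_r = 1/3·r^(-2/3)·√q and MU_q = 0.5·r^(1/3)·q^(-0.5).
MRS = MU_r/MU_q = (2/3)·q/r.
Tangency: set MRS = p_r/p_q = 6/38.25 = 8/51.
So (2/3)·q/r = 8/51, i.e. q = (4/17)·r.
Substitute into the budget 6·r + 38.25·q = 255: 15·r = 255, so r* = 17.
Then q* = (4/17)·17 = 4.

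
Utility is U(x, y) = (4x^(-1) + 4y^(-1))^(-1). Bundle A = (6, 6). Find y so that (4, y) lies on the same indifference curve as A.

U depends on (x, y) only through S = 4x^(-1) + 4y^(-1), so equal utility means equal S. At (6, 6): S = 4/3.
With x = 4: 4·4^(-1) = 1, so 4y^(-1) = 4/3 − 1 = 1/3, i.e. y^(-1) = 1/12.
Hence y = 1/(1/12) = 12.
Check: U(4, 12) = 0.75.

y = 12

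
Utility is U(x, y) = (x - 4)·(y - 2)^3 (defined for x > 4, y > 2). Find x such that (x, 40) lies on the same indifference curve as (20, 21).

U(20, 21) = 109744.
Set U(x, 40) = 109744 and solve.
With y = 40: (40 − 2)^3 = 54872, so (x − 4) = 109744/54872 = 2.
So x = 4 + 2 = 6.
Check: U(6, 40) = 109744.

x = 6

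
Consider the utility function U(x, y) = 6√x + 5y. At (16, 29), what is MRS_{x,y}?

MRS = 0.15

MU_x = 6/(2√x), MU_y = 5.
MRS = 6/(2√x) ÷ 5.
At (16, 29): MRS = 0.15.
That is, one extra unit of x is worth 0.15 units of y at the margin.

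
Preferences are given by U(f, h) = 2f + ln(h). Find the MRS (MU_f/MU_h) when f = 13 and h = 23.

MU_f = 2, MU_h = 1/h.
MRS = 2 ÷ (1/h).
At (13, 23): MRS = 46.
So at (13, 23) the consumer would give up 46 units of h for one more unit of f.

MRS = 46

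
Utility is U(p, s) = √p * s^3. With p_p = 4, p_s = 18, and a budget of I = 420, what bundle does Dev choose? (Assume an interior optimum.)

MU_p = 0.5·p^(-0.5)·s^3 and MU_s = 3·√p·s^2.
MRS = MU_p/MU_s = (1/6)·s/p.
Tangency: set MRS = p_p/p_s = 4/18 = 2/9.
So (1/6)·s/p = 2/9, i.e. s = (4/3)·p.
Substitute into the budget 4·p + 18·s = 420: 28·p = 420, so p* = 15.
Then s* = (4/3)·15 = 20.

p* = 15, s* = 20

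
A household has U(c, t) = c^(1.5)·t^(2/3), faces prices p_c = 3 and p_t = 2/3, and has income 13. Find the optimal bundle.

MU_c = 1.5·√c·t^(2/3) and MU_t = 2/3·c^(1.5)·t^(-1/3).
MRS = MU_c/MU_t = (2.25)·t/c.
Tangency: set MRS = p_c/p_t = 3/(2/3) = 4.5.
So (2.25)·t/c = 4.5, i.e. t = 2·c.
Substitute into the budget 3·c + (2/3)·t = 13: (13/3)·c = 13, so c* = 3.
Then t* = 2·3 = 6.

c* = 3, t* = 6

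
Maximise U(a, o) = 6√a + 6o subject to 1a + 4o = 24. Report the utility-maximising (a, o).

MU_a = 6/(2√a), MU_o = 6.
MRS = 6/(2√a) ÷ 6.
Tangency: set MRS = p_a/p_o = 1/4 = 0.25.
MRS depends only on a: 0.5/√a = 0.25 ⇒ √a = 0.5/0.25 = 2 ⇒ a* = 4.
From the budget, 4·o = 24 − 1·4 = 20, so o* = 5.

a* = 4, o* = 5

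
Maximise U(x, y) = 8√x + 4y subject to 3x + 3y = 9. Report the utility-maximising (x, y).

x* = 1, y* = 2

MU_x = 8/(2√x), MU_y = 4.
MRS = 8/(2√x) ÷ 4.
Tangency: set MRS = p_x/p_y = 3/3 = 1.
MRS depends only on x: 1/√x = 1 ⇒ √x = 1/1 = 1 ⇒ x* = 1.
From the budget, 3·y = 9 − 3·1 = 6, so y* = 2.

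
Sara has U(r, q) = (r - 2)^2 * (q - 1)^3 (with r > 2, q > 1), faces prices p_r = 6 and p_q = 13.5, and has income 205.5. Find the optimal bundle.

MU_r = 2·(r−2)·(q−1)^3, MU_q = 3·(r−2)^2·(q−1)^2.
MRS = (2/3)·(q−1)/(r−2).
Tangency: set MRS = p_r/p_q = 6/13.5 = 4/9.
So (2/3)·(q − 1)/(r − 2) = 4/9, i.e. (q − 1) = (2/3)·(r − 2).
Rewrite the budget in excess-of-subsistence terms: 6·(r − 2) + 13.5·(q − 1) = 205.5 − 6·2 − 13.5·1 = 180.
Substituting, 15·(r − 2) = 180, so r − 2 = 12 and r* = 14.
Then q − 1 = (2/3)·12 = 8, so q* = 9.

r* = 14, q* = 9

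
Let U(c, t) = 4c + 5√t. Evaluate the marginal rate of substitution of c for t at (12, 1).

MRS = 1.6

MU_c = 4, MU_t = 5/(2√t).
MRS = 4 ÷ (5/(2√t)).
At (12, 1): MRS = 1.6.
So at (12, 1) the consumer would give up 1.6 units of t for one more unit of c.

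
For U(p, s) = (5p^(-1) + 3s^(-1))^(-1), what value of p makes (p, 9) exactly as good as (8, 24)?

U depends on (p, s) only through S = 5p^(-1) + 3s^(-1), so equal utility means equal S. At (8, 24): S = 0.75.
With s = 9: 3·9^(-1) = 1/3, so 5p^(-1) = 0.75 − 1/3 = 5/12, i.e. p^(-1) = 1/12.
Hence p = 1/(1/12) = 12.
Check: U(12, 9) = 1.3333.

p = 12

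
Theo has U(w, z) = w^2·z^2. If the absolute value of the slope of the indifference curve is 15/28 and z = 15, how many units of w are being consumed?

MU_w = 2·w·z^2 and MU_z = 2·w^2·z.
MRS = MU_w/MU_z = z/w.
Substitute z = 15: MRS = 15/w. Setting 15/w = 15/28 gives w = 15/(15/28) = 28.

w = 28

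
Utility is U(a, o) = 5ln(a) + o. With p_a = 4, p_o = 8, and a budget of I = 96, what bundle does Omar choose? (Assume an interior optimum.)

a* = 10, o* = 7

MU_a = 5/a, MU_o = 1.
MRS = 5/a ÷ 1.
Tangency: set MRS = p_a/p_o = 4/8 = 0.5.
MRS depends only on a: 5/a = 0.5 ⇒ a* = 5/0.5 = 10.
From the budget, 8·o = 96 − 4·10 = 56, so o* = 7.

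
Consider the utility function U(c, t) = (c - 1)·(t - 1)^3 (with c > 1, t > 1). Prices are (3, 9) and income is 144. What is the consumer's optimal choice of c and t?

MU_c = (t−1)^3, MU_t = 3·(c−1)·(t−1)^2.
MRS = (1/3)·(t−1)/(c−1).
Tangency: set MRS = p_c/p_t = 3/9 = 1/3.
So (1/3)·(t − 1)/(c − 1) = 1/3, i.e. (t − 1) = (c − 1).
Rewrite the budget in excess-of-subsistence terms: 3·(c − 1) + 9·(t − 1) = 144 − 3·1 − 9·1 = 132.
Substituting, 12·(c − 1) = 132, so c − 1 = 11 and c* = 12.
Then t − 1 = 11, so t* = 12.

c* = 12, t* = 12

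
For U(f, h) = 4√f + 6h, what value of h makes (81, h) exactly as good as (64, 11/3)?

U(64, 11/3) = 54.
Set U(81, h) = 54 and solve.
With f = 81: √81 = 9, so 6h = 54 − 4·9 = 18 and h = 3.
Check: U(81, 3) = 54.

h = 3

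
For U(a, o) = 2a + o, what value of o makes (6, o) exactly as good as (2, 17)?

U(2, 17) = 21.
Set U(6, o) = 21 and solve.
2·6 + o = 21 ⇒ o = 9 ⇒ o = 9.
Check: U(6, 9) = 21.

o = 9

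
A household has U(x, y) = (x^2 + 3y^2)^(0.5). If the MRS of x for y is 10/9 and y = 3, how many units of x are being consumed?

For CES with ρ = 2, MRS = (1/3)·(y/x)^(-1).
Setting (1/3)·(3/x)^(-1) = 10/9 gives (3/x)^(-1) = 10/3, so 3/x = 0.3 and x = 10.

x = 10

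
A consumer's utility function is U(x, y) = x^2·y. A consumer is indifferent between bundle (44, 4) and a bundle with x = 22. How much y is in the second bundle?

U(44, 4) = 7744.
Set U(22, y) = 7744 and solve.
With x = 22: 22^2 = 484, so y = 7744/484 = 16.
Check: U(22, 16) = 7744.

y = 16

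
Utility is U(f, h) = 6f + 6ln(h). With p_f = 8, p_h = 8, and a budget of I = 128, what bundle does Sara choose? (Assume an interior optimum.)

f* = 15, h* = 1

MU_f = 6, MU_h = 6/h.
MRS = 6 ÷ (6/h).
Tangency: set MRS = p_f/p_h = 8/8 = 1.
MRS depends only on h: h = 1 ⇒ h* = 1.
From the budget, 8·f = 128 − 8·1 = 120, so f* = 15.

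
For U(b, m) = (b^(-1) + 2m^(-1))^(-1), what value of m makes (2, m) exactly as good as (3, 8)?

m = 24

U depends on (b, m) only through S = b^(-1) + 2m^(-1), so equal utility means equal S. At (3, 8): S = 7/12.
With b = 2: 2^(-1) = 0.5, so 2m^(-1) = 7/12 − 0.5 = 1/12, i.e. m^(-1) = 1/24.
Hence m = 1/(1/24) = 24.
Check: U(2, 24) = 1.7143.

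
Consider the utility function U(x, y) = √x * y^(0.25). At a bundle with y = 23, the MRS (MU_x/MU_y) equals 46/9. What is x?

MU_x = 0.5·x^(-0.5)·y^(0.25) and MU_y = 0.25·√x·y^(-0.75).
MRS = MU_x/MU_y = (2)·y/x.
Substitute y = 23: MRS = 46/x. Setting 46/x = 46/9 gives x = 46/(46/9) = 9.

x = 9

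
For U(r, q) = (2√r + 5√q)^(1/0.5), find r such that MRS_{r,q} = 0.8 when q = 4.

For CES with ρ = 0.5, MRS = (2/5)·√(q/r).
Setting (2/5)·√(4/r) = 0.8 gives √(4/r) = 2, so 4/r = 4 and r = 1.

r = 1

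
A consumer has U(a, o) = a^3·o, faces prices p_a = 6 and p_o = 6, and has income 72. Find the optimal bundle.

MU_a = 3·a^2·o and MU_o = a^3.
MRS = MU_a/MU_o = (3/1)·o/a.
Tangency: set MRS = p_a/p_o = 6/6 = 1.
So (3/1)·o/a = 1, i.e. o = (1/3)·a.
Substitute into the budget 6·a + 6·o = 72: 8·a = 72, so a* = 9.
Then o* = (1/3)·9 = 3.

a* = 9, o* = 3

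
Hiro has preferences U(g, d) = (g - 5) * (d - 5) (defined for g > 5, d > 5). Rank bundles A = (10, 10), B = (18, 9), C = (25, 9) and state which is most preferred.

Bundle C

Evaluate utility at each bundle:
U(A) = 25.
U(B) = 52.
U(C) = 80.
Highest utility is C, so C ≻ B ≻ A.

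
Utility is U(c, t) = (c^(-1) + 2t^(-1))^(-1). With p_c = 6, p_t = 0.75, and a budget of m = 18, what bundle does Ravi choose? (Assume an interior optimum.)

For CES with ρ = -1, MRS = (1/2)·(t/c)^2.
Tangency: set MRS = p_c/p_t = 6/0.75 = 8.
So (t/c)^2 = 16; taking the square root, t/c = 4, i.e. t = 4·c.
Substitute into the budget 6·c + 0.75·t = 18: 9·c = 18, so c* = 2 and t* = 4·2 = 8.

c* = 2, t* = 8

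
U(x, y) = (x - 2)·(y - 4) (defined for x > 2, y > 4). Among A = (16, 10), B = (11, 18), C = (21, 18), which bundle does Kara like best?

Evaluate utility at each bundle:
U(A) = 84.
U(B) = 126.
U(C) = 266.
Highest utility is C, so C ≻ B ≻ A.

Bundle C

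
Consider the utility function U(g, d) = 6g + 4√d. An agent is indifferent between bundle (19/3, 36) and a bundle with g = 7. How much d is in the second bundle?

U(19/3, 36) = 62.
Set U(7, d) = 62 and solve.
With g = 7: 4√d = 62 − 6·7 = 20, so √d = 5 and d = 25.
Check: U(7, 25) = 62.

d = 25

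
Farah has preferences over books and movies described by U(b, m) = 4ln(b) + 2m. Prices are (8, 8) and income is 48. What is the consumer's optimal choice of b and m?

MU_b = 4/b, MU_m = 2.
MRS = 4/b ÷ 2.
Tangency: set MRS = p_b/p_m = 8/8 = 1.
MRS depends only on b: 2/b = 1 ⇒ b* = 2/1 = 2.
From the budget, 8·m = 48 − 8·2 = 32, so m* = 4.

b* = 2, m* = 4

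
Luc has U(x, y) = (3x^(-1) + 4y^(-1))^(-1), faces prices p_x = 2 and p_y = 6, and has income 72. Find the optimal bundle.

For CES with ρ = -1, MRS = (3/4)·(y/x)^2.
Tangency: set MRS = p_x/p_y = 2/6 = 1/3.
So (y/x)^2 = 4/9; taking the square root, y/x = 2/3, i.e. y = (2/3)·x.
Substitute into the budget 2·x + 6·y = 72: 6·x = 72, so x* = 12 and y* = (2/3)·12 = 8.

x* = 12, y* = 8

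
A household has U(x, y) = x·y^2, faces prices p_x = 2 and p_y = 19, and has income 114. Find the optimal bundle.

x* = 19, y* = 4

MU_x = y^2 and MU_y = 2·x·y.
MRS = MU_x/MU_y = (1/2)·y/x.
Tangency: set MRS = p_x/p_y = 2/19.
So (1/2)·y/x = 2/19, i.e. y = (4/19)·x.
Substitute into the budget 2·x + 19·y = 114: 6·x = 114, so x* = 19.
Then y* = (4/19)·19 = 4.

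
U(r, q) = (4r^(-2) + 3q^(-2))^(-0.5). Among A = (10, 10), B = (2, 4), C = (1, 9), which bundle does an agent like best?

Evaluate utility at each bundle:
U(A) = 3.780.
U(B) = 0.918.
U(C) = 0.498.
Highest utility is A, so A ≻ B ≻ C.

Bundle A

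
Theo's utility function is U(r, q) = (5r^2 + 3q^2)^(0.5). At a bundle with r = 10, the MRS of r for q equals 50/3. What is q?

q = 1

For CES with ρ = 2, MRS = (5/3)·(q/r)^(-1).
Setting (5/3)·(q/10)^(-1) = 50/3 gives (q/10)^(-1) = 10, so q/10 = 0.1 and q = 1.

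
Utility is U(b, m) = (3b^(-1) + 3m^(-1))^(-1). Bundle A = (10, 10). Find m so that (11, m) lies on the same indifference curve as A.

m = 55/6

U depends on (b, m) only through S = 3b^(-1) + 3m^(-1), so equal utility means equal S. At (10, 10): S = 0.6.
With b = 11: 3·11^(-1) = 3/11, so 3m^(-1) = 0.6 − 3/11 = 18/55, i.e. m^(-1) = 6/55.
Hence m = 1/(6/55) = 55/6.
Check: U(11, 55/6) = 1.6667.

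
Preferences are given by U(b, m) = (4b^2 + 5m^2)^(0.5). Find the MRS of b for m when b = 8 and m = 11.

MRS = 32/55

For CES with ρ = 2, MRS = (4/5)·(m/b)^(-1).
At (8, 11): MRS = 32/55.
That is, one extra unit of b is worth 32/55 units of m at the margin.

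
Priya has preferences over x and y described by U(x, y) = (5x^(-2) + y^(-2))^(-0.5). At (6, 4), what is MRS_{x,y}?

For CES with ρ = -2, MRS = (5/1)·(y/x)^3.
At (6, 4): MRS = 40/27.
The indifference curve has slope −40/27 at this bundle.

MRS = 40/27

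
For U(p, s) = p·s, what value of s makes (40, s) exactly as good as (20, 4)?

s = 2

U(20, 4) = 80.
Set U(40, s) = 80 and solve.
With p = 40: s = 80/40 = 2.
Check: U(40, 2) = 80.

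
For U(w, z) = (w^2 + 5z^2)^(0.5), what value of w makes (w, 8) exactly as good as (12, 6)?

w = 2

U depends on (w, z) only through S = w^2 + 5z^2, so equal utility means equal S. At (12, 6): S = 324.
With z = 8: 5·8^2 = 320, so w^2 = 324 − 320 = 4.
Hence w = √4 = 2.
Check: U(2, 8) = 18.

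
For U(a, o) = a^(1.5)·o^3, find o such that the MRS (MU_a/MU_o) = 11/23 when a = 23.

MU_a = 1.5·√a·o^3 and MU_o = 3·a^(1.5)·o^2.
MRS = MU_a/MU_o = (0.5)·o/a.
Substitute a = 23: MRS = o/46. Setting o/46 = 11/23 gives o = (11/23)·46 = 22.

o = 22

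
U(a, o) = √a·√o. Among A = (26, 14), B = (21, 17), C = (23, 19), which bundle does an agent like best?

Evaluate utility at each bundle:
U(A) = 19.079.
U(B) = 18.894.
U(C) = 20.905.
Highest utility is C, so C ≻ A ≻ B.

Bundle C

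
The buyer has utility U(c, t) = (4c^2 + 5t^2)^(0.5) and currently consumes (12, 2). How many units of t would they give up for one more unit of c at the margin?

MRS = 4.8

For CES with ρ = 2, MRS = (4/5)·(t/c)^(-1).
At (12, 2): MRS = 4.8.
So at (12, 2) the consumer would give up 4.8 units of t for one more unit of c.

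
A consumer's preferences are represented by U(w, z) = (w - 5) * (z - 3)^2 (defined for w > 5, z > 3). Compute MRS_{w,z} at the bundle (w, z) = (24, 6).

MU_w = (z−3)^2, MU_z = 2·(w−5)·(z−3).
MRS = (1/2)·(z−3)/(w−5).
At (24, 6): MRS = 3/38.
The indifference curve has slope −3/38 at this bundle.

MRS = 3/38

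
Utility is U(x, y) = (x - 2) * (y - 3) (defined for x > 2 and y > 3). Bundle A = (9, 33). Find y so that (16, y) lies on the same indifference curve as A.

U(9, 33) = 210.
Set U(16, y) = 210 and solve.
With x = 16: (16 − 2) = 14, so (y − 3) = 210/14 = 15.
So y = 3 + 15 = 18.
Check: U(16, 18) = 210.

y = 18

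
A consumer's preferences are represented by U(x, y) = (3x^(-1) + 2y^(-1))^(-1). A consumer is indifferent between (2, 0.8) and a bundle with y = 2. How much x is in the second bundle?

x = 1

U depends on (x, y) only through S = 3x^(-1) + 2y^(-1), so equal utility means equal S. At (2, 0.8): S = 4.
With y = 2: 2·2^(-1) = 1, so 3x^(-1) = 4 − 1 = 3, i.e. x^(-1) = 1.
Hence x = 1/1 = 1.
Check: U(1, 2) = 0.25.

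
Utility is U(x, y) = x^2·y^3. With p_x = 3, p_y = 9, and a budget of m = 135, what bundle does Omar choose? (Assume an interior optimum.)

MU_x = 2·x·y^3 and MU_y = 3·x^2·y^2.
MRS = MU_x/MU_y = (2/3)·y/x.
Tangency: set MRS = p_x/p_y = 3/9 = 1/3.
So (2/3)·y/x = 1/3, i.e. y = 0.5·x.
Substitute into the budget 3·x + 9·y = 135: 7.5·x = 135, so x* = 18.
Then y* = 0.5·18 = 9.

x* = 18, y* = 9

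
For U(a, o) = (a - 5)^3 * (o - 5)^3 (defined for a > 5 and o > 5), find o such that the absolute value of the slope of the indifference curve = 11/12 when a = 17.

o = 16

MU_a = 3·(a−5)^2·(o−5)^3, MU_o = 3·(a−5)^3·(o−5)^2.
MRS = (o−5)/(a−5).
Substitute a = 17: MRS = (o − 5)/12. Setting this equal to 11/12 gives o − 5 = (11/12)·12 = 11, so o = 16.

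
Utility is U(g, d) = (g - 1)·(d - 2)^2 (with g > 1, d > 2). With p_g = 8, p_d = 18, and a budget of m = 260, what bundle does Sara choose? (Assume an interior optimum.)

MU_g = (d−2)^2, MU_d = 2·(g−1)·(d−2).
MRS = (1/2)·(d−2)/(g−1).
Tangency: set MRS = p_g/p_d = 8/18 = 4/9.
So (1/2)·(d − 2)/(g − 1) = 4/9, i.e. (d − 2) = (8/9)·(g − 1).
Rewrite the budget in excess-of-subsistence terms: 8·(g − 1) + 18·(d − 2) = 260 − 8·1 − 18·2 = 216.
Substituting, 24·(g − 1) = 216, so g − 1 = 9 and g* = 10.
Then d − 2 = (8/9)·9 = 8, so d* = 10.

g* = 10, d* = 10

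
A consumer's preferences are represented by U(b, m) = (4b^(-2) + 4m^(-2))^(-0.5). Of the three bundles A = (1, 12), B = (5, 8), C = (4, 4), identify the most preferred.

Bundle B

Evaluate utility at each bundle:
U(A) = 0.498.
U(B) = 2.120.
U(C) = 1.414.
Highest utility is B, so B ≻ C ≻ A.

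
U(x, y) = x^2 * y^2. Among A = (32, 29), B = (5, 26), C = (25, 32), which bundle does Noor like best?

Evaluate utility at each bundle:
U(A) = 861184.
U(B) = 16900.
U(C) = 640000.
Highest utility is A, so A ≻ C ≻ B.

Bundle A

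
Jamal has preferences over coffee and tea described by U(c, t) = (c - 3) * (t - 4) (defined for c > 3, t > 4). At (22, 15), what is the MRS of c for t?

MU_c = (t−4), MU_t = (c−3).
MRS = (t−4)/(c−3).
At (22, 15): MRS = 11/19.
That is, one extra unit of c is worth 11/19 units of t at the margin.

MRS = 11/19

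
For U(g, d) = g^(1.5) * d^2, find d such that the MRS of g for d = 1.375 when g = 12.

d = 22

MU_g = 1.5·√g·d^2 and MU_d = 2·g^(1.5)·d.
MRS = MU_g/MU_d = (0.75)·d/g.
Substitute g = 12: MRS = d/16. Setting d/16 = 1.375 gives d = 1.375·16 = 22.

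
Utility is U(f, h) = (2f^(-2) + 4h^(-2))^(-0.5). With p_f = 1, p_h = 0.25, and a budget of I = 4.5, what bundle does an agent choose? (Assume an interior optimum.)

For CES with ρ = -2, MRS = (2/4)·(h/f)^3.
Tangency: set MRS = p_f/p_h = 1/0.25 = 4.
So (h/f)^3 = 8; taking the cube root, h/f = 2, i.e. h = 2·f.
Substitute into the budget 1·f + 0.25·h = 4.5: 1.5·f = 4.5, so f* = 3 and h* = 2·3 = 6.

f* = 3, h* = 6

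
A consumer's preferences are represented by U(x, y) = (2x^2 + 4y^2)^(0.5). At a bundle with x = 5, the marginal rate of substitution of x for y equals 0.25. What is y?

For CES with ρ = 2, MRS = (2/4)·(y/x)^(-1).
Setting (2/4)·(y/5)^(-1) = 0.25 gives (y/5)^(-1) = 0.5, so y/5 = 2 and y = 10.

y = 10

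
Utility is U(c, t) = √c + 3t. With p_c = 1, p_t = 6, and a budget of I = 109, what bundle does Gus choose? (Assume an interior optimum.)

c* = 1, t* = 18

MU_c = 1/(2√c), MU_t = 3.
MRS = 1/(2√c) ÷ 3.
Tangency: set MRS = p_c/p_t = 1/6.
MRS depends only on c: (1/6)/√c = 1/6 ⇒ √c = (1/6)/(1/6) = 1 ⇒ c* = 1.
From the budget, 6·t = 109 − 1·1 = 108, so t* = 18.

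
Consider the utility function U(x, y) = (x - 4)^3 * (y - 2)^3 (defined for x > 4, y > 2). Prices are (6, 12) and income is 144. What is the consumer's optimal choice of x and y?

MU_x = 3·(x−4)^2·(y−2)^3, MU_y = 3·(x−4)^3·(y−2)^2.
MRS = (y−2)/(x−4).
Tangency: set MRS = p_x/p_y = 6/12 = 0.5.
So (y − 2)/(x − 4) = 0.5, i.e. (y − 2) = 0.5·(x − 4).
Rewrite the budget in excess-of-subsistence terms: 6·(x − 4) + 12·(y − 2) = 144 − 6·4 − 12·2 = 96.
Substituting, 12·(x − 4) = 96, so x − 4 = 8 and x* = 12.
Then y − 2 = 0.5·8 = 4, so y* = 6.

x* = 12, y* = 6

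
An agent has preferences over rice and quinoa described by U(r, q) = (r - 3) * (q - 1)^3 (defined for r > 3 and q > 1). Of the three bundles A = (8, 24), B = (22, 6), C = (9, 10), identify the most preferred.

Bundle A

Evaluate utility at each bundle:
U(A) = 60835.
U(B) = 2375.
U(C) = 4374.
Highest utility is A, so A ≻ C ≻ B.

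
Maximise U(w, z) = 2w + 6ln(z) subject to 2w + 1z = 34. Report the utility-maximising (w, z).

MU_w = 2, MU_z = 6/z.
MRS = 2 ÷ (6/z).
Tangency: set MRS = p_w/p_z = 2/1 = 2.
MRS depends only on z: (1/3)·z = 2 ⇒ z* = 2/(1/3) = 6.
From the budget, 2·w = 34 − 1·6 = 28, so w* = 14.

w* = 14, z* = 6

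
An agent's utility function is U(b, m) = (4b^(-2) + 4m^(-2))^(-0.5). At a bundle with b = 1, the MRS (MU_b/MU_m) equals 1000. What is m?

m = 10

For CES with ρ = -2, MRS = (m/b)^3.
Setting (m/1)^3 = 1000 gives m/1 = 10 and m = 10.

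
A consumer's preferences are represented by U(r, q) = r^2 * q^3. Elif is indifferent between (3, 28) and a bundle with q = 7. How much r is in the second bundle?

r = 24

U(3, 28) = 197568.
Set U(r, 7) = 197568 and solve.
With q = 7: 7^3 = 343, so r^2 = 197568/343 = 576; taking the square root, r = 24.
Check: U(24, 7) = 197568.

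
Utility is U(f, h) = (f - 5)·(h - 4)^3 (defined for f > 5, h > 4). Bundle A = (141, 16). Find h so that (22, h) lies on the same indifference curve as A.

U(141, 16) = 235008.
Set U(22, h) = 235008 and solve.
With f = 22: (22 − 5) = 17, so (h − 4)^3 = 235008/17 = 13824.
Taking the cube root (with h > 4): h − 4 = 24, so h = 28.
Check: U(22, 28) = 235008.

h = 28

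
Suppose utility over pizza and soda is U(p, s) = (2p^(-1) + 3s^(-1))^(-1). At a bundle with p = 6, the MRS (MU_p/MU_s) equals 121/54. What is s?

For CES with ρ = -1, MRS = (2/3)·(s/p)^2.
Setting (2/3)·(s/6)^2 = 121/54 gives (s/6)^2 = 121/36, so s/6 = 11/6 and s = 11.

s = 11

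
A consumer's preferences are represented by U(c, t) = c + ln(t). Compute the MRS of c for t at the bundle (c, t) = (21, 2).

MU_c = 1, MU_t = 1/t.
MRS = 1 ÷ (1/t).
At (21, 2): MRS = 2.
The indifference curve has slope −2 at this bundle.

MRS = 2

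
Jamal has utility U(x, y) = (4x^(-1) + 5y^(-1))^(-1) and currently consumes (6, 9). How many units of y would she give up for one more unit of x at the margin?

MRS = 1.8

For CES with ρ = -1, MRS = (4/5)·(y/x)^2.
At (6, 9): MRS = 1.8.
So at (6, 9) the consumer would give up 1.8 units of y for one more unit of x.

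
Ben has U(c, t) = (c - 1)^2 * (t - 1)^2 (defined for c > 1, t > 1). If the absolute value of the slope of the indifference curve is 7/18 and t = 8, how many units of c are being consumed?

c = 19

MU_c = 2·(c−1)·(t−1)^2, MU_t = 2·(c−1)^2·(t−1).
MRS = (t−1)/(c−1).
Substitute t = 8: MRS = 7/(c − 1). Setting this equal to 7/18 gives c − 1 = 7/(7/18) = 18, so c = 19.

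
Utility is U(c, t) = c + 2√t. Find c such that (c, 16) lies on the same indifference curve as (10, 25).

c = 12

U(10, 25) = 20.
Set U(c, 16) = 20 and solve.
With t = 16: √16 = 4, so c = 20 − 2·4 = 12.
Check: U(12, 16) = 20.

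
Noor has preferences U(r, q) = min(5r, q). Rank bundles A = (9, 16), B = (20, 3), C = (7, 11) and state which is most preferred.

Bundle A

Evaluate utility at each bundle:
U(A) = 16.
U(B) = 3.
U(C) = 11.
Highest utility is A, so A ≻ C ≻ B.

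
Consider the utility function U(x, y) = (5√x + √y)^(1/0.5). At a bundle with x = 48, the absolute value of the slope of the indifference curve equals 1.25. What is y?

For CES with ρ = 0.5, MRS = (5/1)·√(y/x).
Setting (5/1)·√(y/48) = 1.25 gives √(y/48) = 0.25, so y/48 = 1/16 and y = 3.

y = 3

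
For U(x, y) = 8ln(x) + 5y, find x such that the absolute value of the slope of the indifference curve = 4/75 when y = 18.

x = 30

MU_x = 8/x, MU_y = 5.
MRS = 8/x ÷ 5.
MRS depends only on x: 1.6/x = 4/75 ⇒ x = 1.6/(4/75) = 30.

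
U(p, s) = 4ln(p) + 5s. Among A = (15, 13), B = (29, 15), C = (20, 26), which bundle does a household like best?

Bundle C

Evaluate utility at each bundle:
U(A) = 75.832.
U(B) = 88.469.
U(C) = 141.983.
Highest utility is C, so C ≻ B ≻ A.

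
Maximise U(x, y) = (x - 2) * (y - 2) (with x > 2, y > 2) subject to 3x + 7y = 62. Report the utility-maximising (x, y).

x* = 9, y* = 5

MU_x = (y−2), MU_y = (x−2).
MRS = (y−2)/(x−2).
Tangency: set MRS = p_x/p_y = 3/7.
So (y − 2)/(x − 2) = 3/7, i.e. (y − 2) = (3/7)·(x − 2).
Rewrite the budget in excess-of-subsistence terms: 3·(x − 2) + 7·(y − 2) = 62 − 3·2 − 7·2 = 42.
Substituting, 6·(x − 2) = 42, so x − 2 = 7 and x* = 9.
Then y − 2 = (3/7)·7 = 3, so y* = 5.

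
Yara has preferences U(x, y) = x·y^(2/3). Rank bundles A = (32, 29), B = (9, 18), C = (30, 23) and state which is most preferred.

Bundle A

Evaluate utility at each bundle:
U(A) = 302.052.
U(B) = 61.815.
U(C) = 242.627.
Highest utility is A, so A ≻ C ≻ B.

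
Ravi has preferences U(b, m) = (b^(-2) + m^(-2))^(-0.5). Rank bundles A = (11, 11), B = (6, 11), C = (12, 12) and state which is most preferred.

Bundle C

Evaluate utility at each bundle:
U(A) = 7.778.
U(B) = 5.267.
U(C) = 8.485.
Highest utility is C, so C ≻ A ≻ B.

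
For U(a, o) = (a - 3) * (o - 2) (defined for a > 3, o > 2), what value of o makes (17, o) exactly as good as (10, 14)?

U(10, 14) = 84.
Set U(17, o) = 84 and solve.
With a = 17: (17 − 3) = 14, so (o − 2) = 84/14 = 6.
So o = 2 + 6 = 8.
Check: U(17, 8) = 84.

o = 8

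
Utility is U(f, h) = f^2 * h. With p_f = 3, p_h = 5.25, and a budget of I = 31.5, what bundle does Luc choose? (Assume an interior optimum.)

f* = 7, h* = 2

MU_f = 2·f·h and MU_h = f^2.
MRS = MU_f/MU_h = (2/1)·h/f.
Tangency: set MRS = p_f/p_h = 3/5.25 = 4/7.
So (2/1)·h/f = 4/7, i.e. h = (2/7)·f.
Substitute into the budget 3·f + 5.25·h = 31.5: 4.5·f = 31.5, so f* = 7.
Then h* = (2/7)·7 = 2.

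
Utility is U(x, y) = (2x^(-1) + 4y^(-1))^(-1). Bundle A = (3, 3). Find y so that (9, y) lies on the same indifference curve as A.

y = 2.25

U depends on (x, y) only through S = 2x^(-1) + 4y^(-1), so equal utility means equal S. At (3, 3): S = 2.
With x = 9: 2·9^(-1) = 2/9, so 4y^(-1) = 2 − 2/9 = 16/9, i.e. y^(-1) = 4/9.
Hence y = 1/(4/9) = 2.25.
Check: U(9, 2.25) = 0.5.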